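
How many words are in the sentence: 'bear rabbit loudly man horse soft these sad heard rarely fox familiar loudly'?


Counting words by splitting on spaces:
  Word 1: 'bear'
  Word 2: 'rabbit'
  Word 3: 'loudly'
  Word 4: 'man'
  Word 5: 'horse'
  Word 6: 'soft'
  Word 7: 'these'
  Word 8: 'sad'
  Word 9: 'heard'
  Word 10: 'rarely'
  Word 11: 'fox'
  Word 12: 'familiar'
  Word 13: 'loudly'
Total words: 13

13


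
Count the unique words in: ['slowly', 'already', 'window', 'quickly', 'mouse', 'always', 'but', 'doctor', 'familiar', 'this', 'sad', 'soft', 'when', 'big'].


Listing all tokens and tracking unique types:
  Token 1: 'slowly' -> NEW (unique so far: 1)
  Token 2: 'already' -> NEW (unique so far: 2)
  Token 3: 'window' -> NEW (unique so far: 3)
  Token 4: 'quickly' -> NEW (unique so far: 4)
  Token 5: 'mouse' -> NEW (unique so far: 5)
  Token 6: 'always' -> NEW (unique so far: 6)
  Token 7: 'but' -> NEW (unique so far: 7)
  Token 8: 'doctor' -> NEW (unique so far: 8)
  Token 9: 'familiar' -> NEW (unique so far: 9)
  Token 10: 'this' -> NEW (unique so far: 10)
  Token 11: 'sad' -> NEW (unique so far: 11)
  Token 12: 'soft' -> NEW (unique so far: 12)
  Token 13: 'when' -> NEW (unique so far: 13)
  Token 14: 'big' -> NEW (unique so far: 14)
Unique types: ('already', 'always', 'big', 'but', 'doctor', 'familiar', 'mouse', 'quickly', 'sad', 'slowly', 'soft', 'this', 'when', 'window')
Vocabulary size: 14

14


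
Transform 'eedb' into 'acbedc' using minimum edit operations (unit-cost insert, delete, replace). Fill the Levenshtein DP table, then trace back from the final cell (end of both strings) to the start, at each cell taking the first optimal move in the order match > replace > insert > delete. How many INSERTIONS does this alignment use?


Edit distance = 4. Backtracking from cell (4, 6) with preference match > replace > insert > delete,
then listing the resulting alignment 'eedb' -> 'acbedc' left to right:
  Step 1: insert 'a' [insertion #1]
  Step 2: insert 'c' [insertion #2]
  Step 3: replace e->b
  Step 4: keep 'e'
  Step 5: keep 'd'
  Step 6: replace b->c
Total insertions: 2

2


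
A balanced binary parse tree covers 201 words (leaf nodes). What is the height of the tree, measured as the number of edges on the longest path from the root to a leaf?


In a balanced binary tree with n leaves the deepest leaf is ceil(log2(n)) edges below the root.
log2(201) = 7.6511
ceil(7.6511) = 8
height (edges) = 8

8


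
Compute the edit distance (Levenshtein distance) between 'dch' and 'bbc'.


Building DP table for s1='dch' (len 3) and s2='bbc' (len 3):
       b  b  c
    0  1  2  3
  d 1  1  2  3
  c 2  2  2  2
  h 3  3  3  3
Edit distance = dp[3][3] = 3

3


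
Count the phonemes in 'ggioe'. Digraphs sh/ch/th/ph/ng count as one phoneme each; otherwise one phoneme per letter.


Parsing 'ggioe' greedily, digraphs first:
  'g' -> consonant phoneme (phonemes so far: 1)
  'g' -> consonant phoneme (phonemes so far: 2)
  'i' -> vowel phoneme (phonemes so far: 3)
  'o' -> vowel phoneme (phonemes so far: 4)
  'e' -> vowel phoneme (phonemes so far: 5)
Total phonemes: 5

5


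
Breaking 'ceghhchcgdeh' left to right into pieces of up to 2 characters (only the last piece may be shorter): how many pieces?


'ceghhchcgdeh' has 12 characters.
Chunking with max size 2:
  Chunk 1: 'ce' (positions 0-1)
  Chunk 2: 'gh' (positions 2-3)
  Chunk 3: 'hc' (positions 4-5)
  Chunk 4: 'hc' (positions 6-7)
  Chunk 5: 'gd' (positions 8-9)
  Chunk 6: 'eh' (positions 10-11)
Total chunks: ceil(12 / 2) = 6

6


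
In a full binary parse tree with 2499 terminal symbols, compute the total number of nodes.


Leaf nodes (terminals): 2499
Internal nodes = n - 1 = 2499 - 1 = 2498
Total = leaves + internal = 2499 + 2498 = 4997

4997


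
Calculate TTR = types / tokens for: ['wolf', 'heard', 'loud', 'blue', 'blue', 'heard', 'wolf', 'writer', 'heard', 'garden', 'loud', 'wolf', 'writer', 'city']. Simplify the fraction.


Tokens: 14
Unique types: ('blue', 'city', 'garden', 'heard', 'loud', 'wolf', 'writer') = 7
TTR = 7/14
Simplify: divide both by 7 -> 1/2
TTR = 1/2

1/2


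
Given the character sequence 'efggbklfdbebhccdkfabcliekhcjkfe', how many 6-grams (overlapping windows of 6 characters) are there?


String 'efggbklfdbebhccdkfabcliekhcjkfe' has length L = 31.
Number of overlapping n-grams = L - n + 1
Substituting: 31 - 6 + 1 = 26

26


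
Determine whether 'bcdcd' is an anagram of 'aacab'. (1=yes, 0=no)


Sort characters of 'bcdcd': 'bccdd'
Sort characters of 'aacab': 'aaabc'
Sorted forms differ -> they are NOT anagrams
Result: 0

0


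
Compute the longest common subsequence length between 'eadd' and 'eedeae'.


DP table for LCS of 'eadd' and 'eedeae':
       e  e  d  e  a  e
    0  0  0  0  0  0  0
  e 0  1  1  1  1  1  1
  a 0  1  1  1  1  2  2
  d 0  1  1  2  2  2  2
  d 0  1  1  2  2  2  2
LCS: 'ea'
LCS length = 2

2


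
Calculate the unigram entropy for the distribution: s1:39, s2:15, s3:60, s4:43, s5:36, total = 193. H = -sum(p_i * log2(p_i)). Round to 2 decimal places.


Computing entropy H = -sum(p_i * log2(p_i)):
  s1: p = 39/193 = 0.2021, -p*log2(p) = 0.4662
  s2: p = 15/193 = 0.0777, -p*log2(p) = 0.2864
  s3: p = 60/193 = 0.3109, -p*log2(p) = 0.5240
  s4: p = 43/193 = 0.2228, -p*log2(p) = 0.4826
  s5: p = 36/193 = 0.1865, -p*log2(p) = 0.4519
H = sum of terms = 2.2111
Rounded to 2 decimals: 2.21

2.21


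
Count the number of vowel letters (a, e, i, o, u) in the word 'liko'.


Scanning each character of 'liko':
  Position 1: 'l' -> consonant (running count: 0)
  Position 2: 'i' -> vowel (running count: 1)
  Position 3: 'k' -> consonant (running count: 1)
  Position 4: 'o' -> vowel (running count: 2)
Total vowels: 2

2


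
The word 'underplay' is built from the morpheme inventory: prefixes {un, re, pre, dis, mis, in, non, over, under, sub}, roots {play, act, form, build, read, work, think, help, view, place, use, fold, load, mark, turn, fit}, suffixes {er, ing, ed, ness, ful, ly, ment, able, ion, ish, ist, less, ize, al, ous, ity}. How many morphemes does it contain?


Segmenting 'underplay' against the inventory:
  'under' -> prefix (morpheme 1)
  'play' -> root (morpheme 2)
Total morphemes: 2

2


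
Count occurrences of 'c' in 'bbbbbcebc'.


Scanning 'bbbbbcebc' for 'c':
  Position 5: 'c' -> MATCH (count: 1)
  Position 8: 'c' -> MATCH (count: 2)
Total occurrences of 'c': 2

2


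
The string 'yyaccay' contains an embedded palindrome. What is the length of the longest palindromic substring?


Scanning 'yyaccay' for palindromic substrings.
Substring at positions 1-6: 'yaccay'.
Check: reverse('yaccay') = 'yaccay' -> palindrome confirmed.
Neighbouring characters ('y' / '-') break symmetry, so it cannot extend further.
No longer palindromic substring exists; longest length = 6

6


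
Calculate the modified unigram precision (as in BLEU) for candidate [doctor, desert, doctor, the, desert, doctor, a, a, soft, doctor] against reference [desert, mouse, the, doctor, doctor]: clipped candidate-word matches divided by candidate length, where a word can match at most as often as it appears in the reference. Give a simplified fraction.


Reference word counts: {'desert': 1, 'doctor': 2, 'mouse': 1, 'the': 1}
Checking each candidate word (with clipping):
  'doctor' -> in reference (ref count 2, used 1/2) -> match (matches: 1)
  'desert' -> in reference (ref count 1, used 1/1) -> match (matches: 2)
  'doctor' -> in reference (ref count 2, used 2/2) -> match (matches: 3)
  'the' -> in reference (ref count 1, used 1/1) -> match (matches: 4)
  'desert' -> ref count 1 already used up (1/1) -> clipped, no match (matches: 4)
  'doctor' -> ref count 2 already used up (2/2) -> clipped, no match (matches: 4)
  'a' -> not in reference -> no match (matches: 4)
  'a' -> not in reference -> no match (matches: 4)
  'soft' -> not in reference -> no match (matches: 4)
  'doctor' -> ref count 2 already used up (2/2) -> clipped, no match (matches: 4)
Clipped matches: 4, Candidate length: 10
Precision = 4/10 = 2/5

2/5


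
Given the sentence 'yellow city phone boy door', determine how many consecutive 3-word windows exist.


Word trigrams from [5] words:
  Trigram 1: (yellow city phone)
  Trigram 2: (city phone boy)
  Trigram 3: (phone boy door)
Total word trigrams: 5 - 2 = 3

3


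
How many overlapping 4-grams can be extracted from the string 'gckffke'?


String 'gckffke' has length L = 7.
Number of overlapping n-grams = L - n + 1
Substituting: 7 - 4 + 1 = 4

4


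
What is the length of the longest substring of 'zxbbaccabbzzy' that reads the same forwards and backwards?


Scanning 'zxbbaccabbzzy' for palindromic substrings.
Substring at positions 2-9: 'bbaccabb'.
Check: reverse('bbaccabb') = 'bbaccabb' -> palindrome confirmed.
Neighbouring characters ('x' / 'z') break symmetry, so it cannot extend further.
No longer palindromic substring exists; longest length = 8

8


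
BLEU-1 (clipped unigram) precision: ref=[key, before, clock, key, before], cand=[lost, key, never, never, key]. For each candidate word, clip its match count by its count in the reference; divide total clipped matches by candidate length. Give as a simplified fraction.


Reference word counts: {'before': 2, 'clock': 1, 'key': 2}
Checking each candidate word (with clipping):
  'lost' -> not in reference -> no match (matches: 0)
  'key' -> in reference (ref count 2, used 1/2) -> match (matches: 1)
  'never' -> not in reference -> no match (matches: 1)
  'never' -> not in reference -> no match (matches: 1)
  'key' -> in reference (ref count 2, used 2/2) -> match (matches: 2)
Clipped matches: 2, Candidate length: 5
Precision = 2/5

2/5


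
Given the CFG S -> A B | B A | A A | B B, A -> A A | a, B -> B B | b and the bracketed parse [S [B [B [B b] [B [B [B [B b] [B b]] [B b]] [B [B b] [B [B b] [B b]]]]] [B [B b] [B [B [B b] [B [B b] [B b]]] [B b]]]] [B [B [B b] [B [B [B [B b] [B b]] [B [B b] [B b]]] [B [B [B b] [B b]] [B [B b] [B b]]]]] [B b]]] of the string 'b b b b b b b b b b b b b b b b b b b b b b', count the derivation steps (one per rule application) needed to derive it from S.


Every bracketed nonterminal node [X ...] in the tree is produced by exactly one rule application.
Reading the tree off as a leftmost derivation:
  Step 1: S  =>  B B   (applied S -> B B)
  Step 2: B B  =>  B B B   (applied B -> B B)
  Step 3: B B B  =>  B B B B   (applied B -> B B)
  Step 4: B B B B  =>  b B B B   (applied B -> b)
  Step 5: b B B B  =>  b B B B B   (applied B -> B B)
  Step 6: b B B B B  =>  b B B B B B   (applied B -> B B)
  Step 7: b B B B B B  =>  b B B B B B B   (applied B -> B B)
  Step 8: b B B B B B B  =>  b b B B B B B   (applied B -> b)
  Step 9: b b B B B B B  =>  b b b B B B B   (applied B -> b)
  Step 10: b b b B B B B  =>  b b b b B B B   (applied B -> b)
  Step 11: b b b b B B B  =>  b b b b B B B B   (applied B -> B B)
  Step 12: b b b b B B B B  =>  b b b b b B B B   (applied B -> b)
  Step 13: b b b b b B B B  =>  b b b b b B B B B   (applied B -> B B)
  Step 14: b b b b b B B B B  =>  b b b b b b B B B   (applied B -> b)
  Step 15: b b b b b b B B B  =>  b b b b b b b B B   (applied B -> b)
  Step 16: b b b b b b b B B  =>  b b b b b b b B B B   (applied B -> B B)
  Step 17: b b b b b b b B B B  =>  b b b b b b b b B B   (applied B -> b)
  Step 18: b b b b b b b b B B  =>  b b b b b b b b B B B   (applied B -> B B)
  Step 19: b b b b b b b b B B B  =>  b b b b b b b b B B B B   (applied B -> B B)
  Step 20: b b b b b b b b B B B B  =>  b b b b b b b b b B B B   (applied B -> b)
  Step 21: b b b b b b b b b B B B  =>  b b b b b b b b b B B B B   (applied B -> B B)
  Step 22: b b b b b b b b b B B B B  =>  b b b b b b b b b b B B B   (applied B -> b)
  Step 23: b b b b b b b b b b B B B  =>  b b b b b b b b b b b B B   (applied B -> b)
  Step 24: b b b b b b b b b b b B B  =>  b b b b b b b b b b b b B   (applied B -> b)
  Step 25: b b b b b b b b b b b b B  =>  b b b b b b b b b b b b B B   (applied B -> B B)
  Step 26: b b b b b b b b b b b b B B  =>  b b b b b b b b b b b b B B B   (applied B -> B B)
  Step 27: b b b b b b b b b b b b B B B  =>  b b b b b b b b b b b b b B B   (applied B -> b)
  Step 28: b b b b b b b b b b b b b B B  =>  b b b b b b b b b b b b b B B B   (applied B -> B B)
  Step 29: b b b b b b b b b b b b b B B B  =>  b b b b b b b b b b b b b B B B B   (applied B -> B B)
  Step 30: b b b b b b b b b b b b b B B B B  =>  b b b b b b b b b b b b b B B B B B   (applied B -> B B)
  Step 31: b b b b b b b b b b b b b B B B B B  =>  b b b b b b b b b b b b b b B B B B   (applied B -> b)
  Step 32: b b b b b b b b b b b b b b B B B B  =>  b b b b b b b b b b b b b b b B B B   (applied B -> b)
  Step 33: b b b b b b b b b b b b b b b B B B  =>  b b b b b b b b b b b b b b b B B B B   (applied B -> B B)
  Step 34: b b b b b b b b b b b b b b b B B B B  =>  b b b b b b b b b b b b b b b b B B B   (applied B -> b)
  Step 35: b b b b b b b b b b b b b b b b B B B  =>  b b b b b b b b b b b b b b b b b B B   (applied B -> b)
  Step 36: b b b b b b b b b b b b b b b b b B B  =>  b b b b b b b b b b b b b b b b b B B B   (applied B -> B B)
  Step 37: b b b b b b b b b b b b b b b b b B B B  =>  b b b b b b b b b b b b b b b b b B B B B   (applied B -> B B)
  Step 38: b b b b b b b b b b b b b b b b b B B B B  =>  b b b b b b b b b b b b b b b b b b B B B   (applied B -> b)
  Step 39: b b b b b b b b b b b b b b b b b b B B B  =>  b b b b b b b b b b b b b b b b b b b B B   (applied B -> b)
  Step 40: b b b b b b b b b b b b b b b b b b b B B  =>  b b b b b b b b b b b b b b b b b b b B B B   (applied B -> B B)
  Step 41: b b b b b b b b b b b b b b b b b b b B B B  =>  b b b b b b b b b b b b b b b b b b b b B B   (applied B -> b)
  Step 42: b b b b b b b b b b b b b b b b b b b b B B  =>  b b b b b b b b b b b b b b b b b b b b b B   (applied B -> b)
  Step 43: b b b b b b b b b b b b b b b b b b b b b B  =>  b b b b b b b b b b b b b b b b b b b b b b   (applied B -> b)
Final yield: b b b b b b b b b b b b b b b b b b b b b b
Total rewrite steps: 43

43


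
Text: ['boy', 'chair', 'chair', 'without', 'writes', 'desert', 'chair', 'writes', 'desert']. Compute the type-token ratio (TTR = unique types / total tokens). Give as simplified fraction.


Tokens: 9
Unique types: ('boy', 'chair', 'desert', 'without', 'writes') = 5
TTR = 5/9
Already in lowest terms.

5/9


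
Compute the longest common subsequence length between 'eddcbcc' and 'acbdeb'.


DP table for LCS of 'eddcbcc' and 'acbdeb':
       a  c  b  d  e  b
    0  0  0  0  0  0  0
  e 0  0  0  0  0  1  1
  d 0  0  0  0  1  1  1
  d 0  0  0  0  1  1  1
  c 0  0  1  1  1  1  1
  b 0  0  1  2  2  2  2
  c 0  0  1  2  2  2  2
  c 0  0  1  2  2  2  2
LCS: 'eb'
LCS length = 2

2


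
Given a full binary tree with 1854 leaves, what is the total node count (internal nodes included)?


Leaf nodes (terminals): 1854
Internal nodes = n - 1 = 1854 - 1 = 1853
Total = leaves + internal = 1854 + 1853 = 3707

3707


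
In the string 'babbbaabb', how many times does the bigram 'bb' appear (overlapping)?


Scanning 'babbbaabb' for bigram 'bb':
  Position 0: 'ba' -> no
  Position 1: 'ab' -> no
  Position 2: 'bb' -> MATCH
  Position 3: 'bb' -> MATCH
  Position 4: 'ba' -> no
  Position 5: 'aa' -> no
  Position 6: 'ab' -> no
  Position 7: 'bb' -> MATCH
Total matches: 3

3


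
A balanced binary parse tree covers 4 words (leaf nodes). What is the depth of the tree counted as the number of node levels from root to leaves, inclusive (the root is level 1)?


In a balanced binary tree with n leaves the deepest leaf is ceil(log2(n)) edges below the root,
so counting node levels inclusive of root and leaves gives ceil(log2(n)) + 1 levels.
log2(4) = 2.0000
ceil(2.0000) = 2
levels = 2 + 1 = 3

3


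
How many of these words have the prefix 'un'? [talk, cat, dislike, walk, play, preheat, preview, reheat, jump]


Checking each word for prefix 'un':
  'talk' -> no (count: 0)
  'cat' -> no (count: 0)
  'dislike' -> no (count: 0)
  'walk' -> no (count: 0)
  'play' -> no (count: 0)
  'preheat' -> no (count: 0)
  'preview' -> no (count: 0)
  'reheat' -> no (count: 0)
  'jump' -> no (count: 0)
Total with prefix 'un': 0

0


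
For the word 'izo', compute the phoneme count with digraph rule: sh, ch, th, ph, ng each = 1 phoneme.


Parsing 'izo' greedily, digraphs first:
  'i' -> vowel phoneme (phonemes so far: 1)
  'z' -> consonant phoneme (phonemes so far: 2)
  'o' -> vowel phoneme (phonemes so far: 3)
Total phonemes: 3

3


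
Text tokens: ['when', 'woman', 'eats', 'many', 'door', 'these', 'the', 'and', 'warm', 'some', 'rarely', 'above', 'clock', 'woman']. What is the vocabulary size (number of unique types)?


Listing all tokens and tracking unique types:
  Token 1: 'when' -> NEW (unique so far: 1)
  Token 2: 'woman' -> NEW (unique so far: 2)
  Token 3: 'eats' -> NEW (unique so far: 3)
  Token 4: 'many' -> NEW (unique so far: 4)
  Token 5: 'door' -> NEW (unique so far: 5)
  Token 6: 'these' -> NEW (unique so far: 6)
  Token 7: 'the' -> NEW (unique so far: 7)
  Token 8: 'and' -> NEW (unique so far: 8)
  Token 9: 'warm' -> NEW (unique so far: 9)
  Token 10: 'some' -> NEW (unique so far: 10)
  Token 11: 'rarely' -> NEW (unique so far: 11)
  Token 12: 'above' -> NEW (unique so far: 12)
  Token 13: 'clock' -> NEW (unique so far: 13)
  Token 14: 'woman' -> duplicate (unique so far: 13)
Unique types: ('above', 'and', 'clock', 'door', 'eats', 'many', 'rarely', 'some', 'the', 'these', 'warm', 'when', 'woman')
Vocabulary size: 13

13


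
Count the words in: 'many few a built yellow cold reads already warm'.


Counting words by splitting on spaces:
  Word 1: 'many'
  Word 2: 'few'
  Word 3: 'a'
  Word 4: 'built'
  Word 5: 'yellow'
  Word 6: 'cold'
  Word 7: 'reads'
  Word 8: 'already'
  Word 9: 'warm'
Total words: 9

9


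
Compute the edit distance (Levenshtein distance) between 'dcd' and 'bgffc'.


Building DP table for s1='dcd' (len 3) and s2='bgffc' (len 5):
       b  g  f  f  c
    0  1  2  3  4  5
  d 1  1  2  3  4  5
  c 2  2  2  3  4  4
  d 3  3  3  3  4  5
Edit distance = dp[3][5] = 5

5


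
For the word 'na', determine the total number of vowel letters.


Scanning each character of 'na':
  Position 1: 'n' -> consonant (running count: 0)
  Position 2: 'a' -> vowel (running count: 1)
Total vowels: 1

1


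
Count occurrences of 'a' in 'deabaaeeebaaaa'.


Scanning 'deabaaeeebaaaa' for 'a':
  Position 2: 'a' -> MATCH (count: 1)
  Position 4: 'a' -> MATCH (count: 2)
  Position 5: 'a' -> MATCH (count: 3)
  Position 10: 'a' -> MATCH (count: 4)
  Position 11: 'a' -> MATCH (count: 5)
  Position 12: 'a' -> MATCH (count: 6)
  Position 13: 'a' -> MATCH (count: 7)
Total occurrences of 'a': 7

7


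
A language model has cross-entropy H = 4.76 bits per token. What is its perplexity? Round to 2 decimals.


Perplexity formula: PP = 2^H
H = 4.76
PP = 2^4.76
Decompose: 2^4.76 = 2^4 * 2^0.76
2^4 = 16, 2^0.76 ~ 1.6934906
PP ~ 16 * 1.6934906 = 27.0958496
Rounded to 2 decimals: 27.10

27.10


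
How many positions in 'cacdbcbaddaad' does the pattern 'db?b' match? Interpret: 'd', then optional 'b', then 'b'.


Pattern: db?b means 'd', then optional 'b', then 'b'.
Scanning 'cacdbcbaddaad' position-by-position:
  Pos 0: window 'cac' -> no
  Pos 1: window 'acd' -> no
  Pos 2: window 'cdb' -> no
  Pos 3: window 'dbc' -> MATCH
  Pos 4: window 'bcb' -> no
  Pos 5: window 'cba' -> no
  Pos 6: window 'bad' -> no
  Pos 7: window 'add' -> no
  Pos 8: window 'dda' -> no
  Pos 9: window 'daa' -> no
  Pos 10: window 'aad' -> no
  Pos 11: window 'ad' -> no
  Pos 12: window 'd' -> no
Total matches: 1

1


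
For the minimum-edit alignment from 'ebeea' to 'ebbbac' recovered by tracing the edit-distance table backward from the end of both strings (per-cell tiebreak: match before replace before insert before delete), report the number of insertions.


Edit distance = 3. Backtracking from cell (5, 6) with preference match > replace > insert > delete,
then listing the resulting alignment 'ebeea' -> 'ebbbac' left to right:
  Step 1: keep 'e'
  Step 2: keep 'b'
  Step 3: replace e->b
  Step 4: replace e->b
  Step 5: keep 'a'
  Step 6: insert 'c' [insertion #1]
Total insertions: 1

1


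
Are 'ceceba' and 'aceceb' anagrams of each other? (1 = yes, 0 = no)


Sort characters of 'ceceba': 'abccee'
Sort characters of 'aceceb': 'abccee'
Sorted forms match -> they ARE anagrams
Result: 1

1


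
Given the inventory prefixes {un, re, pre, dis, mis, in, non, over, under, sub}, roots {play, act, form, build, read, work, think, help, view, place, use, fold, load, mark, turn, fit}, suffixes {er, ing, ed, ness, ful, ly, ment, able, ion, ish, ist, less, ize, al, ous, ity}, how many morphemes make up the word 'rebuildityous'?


Segmenting 'rebuildityous' against the inventory:
  're' -> prefix (morpheme 1)
  'build' -> root (morpheme 2)
  'ity' -> suffix (morpheme 3)
  'ous' -> suffix (morpheme 4)
Total morphemes: 4

4


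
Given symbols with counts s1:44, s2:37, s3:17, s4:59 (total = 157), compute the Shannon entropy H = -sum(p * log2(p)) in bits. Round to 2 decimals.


Computing entropy H = -sum(p_i * log2(p_i)):
  s1: p = 44/157 = 0.2803, -p*log2(p) = 0.5143
  s2: p = 37/157 = 0.2357, -p*log2(p) = 0.4914
  s3: p = 17/157 = 0.1083, -p*log2(p) = 0.3473
  s4: p = 59/157 = 0.3758, -p*log2(p) = 0.5306
H = sum of terms = 1.8836
Rounded to 2 decimals: 1.88

1.88


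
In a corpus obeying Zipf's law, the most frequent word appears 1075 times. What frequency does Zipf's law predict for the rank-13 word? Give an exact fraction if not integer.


Zipf's law: freq(rank) = f1 / rank
f1 = 1075, rank = 13
freq = 1075 / 13
GCD(1075, 13) = 1
Simplified: 1075/13

1075/13


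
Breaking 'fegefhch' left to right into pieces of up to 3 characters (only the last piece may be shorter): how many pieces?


'fegefhch' has 8 characters.
Chunking with max size 3:
  Chunk 1: 'feg' (positions 0-2)
  Chunk 2: 'efh' (positions 3-5)
  Chunk 3: 'ch' (positions 6-7)
Total chunks: ceil(8 / 3) = 3

3


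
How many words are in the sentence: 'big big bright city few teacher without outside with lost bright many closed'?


Counting words by splitting on spaces:
  Word 1: 'big'
  Word 2: 'big'
  Word 3: 'bright'
  Word 4: 'city'
  Word 5: 'few'
  Word 6: 'teacher'
  Word 7: 'without'
  Word 8: 'outside'
  Word 9: 'with'
  Word 10: 'lost'
  Word 11: 'bright'
  Word 12: 'many'
  Word 13: 'closed'
Total words: 13

13


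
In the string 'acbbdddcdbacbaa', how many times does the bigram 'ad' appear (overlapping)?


Scanning 'acbbdddcdbacbaa' for bigram 'ad':
  Position 0: 'ac' -> no
  Position 1: 'cb' -> no
  Position 2: 'bb' -> no
  Position 3: 'bd' -> no
  Position 4: 'dd' -> no
  Position 5: 'dd' -> no
  Position 6: 'dc' -> no
  Position 7: 'cd' -> no
  Position 8: 'db' -> no
  Position 9: 'ba' -> no
  Position 10: 'ac' -> no
  Position 11: 'cb' -> no
  Position 12: 'ba' -> no
  Position 13: 'aa' -> no
Total matches: 0

0


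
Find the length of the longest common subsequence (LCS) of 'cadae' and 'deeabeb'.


DP table for LCS of 'cadae' and 'deeabeb':
       d  e  e  a  b  e  b
    0  0  0  0  0  0  0  0
  c 0  0  0  0  0  0  0  0
  a 0  0  0  0  1  1  1  1
  d 0  1  1  1  1  1  1  1
  a 0  1  1  1  2  2  2  2
  e 0  1  2  2  2  2  3  3
LCS: 'dae'
LCS length = 3

3


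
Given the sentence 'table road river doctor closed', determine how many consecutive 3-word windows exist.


Word trigrams from [5] words:
  Trigram 1: (table road river)
  Trigram 2: (road river doctor)
  Trigram 3: (river doctor closed)
Total word trigrams: 5 - 2 = 3

3


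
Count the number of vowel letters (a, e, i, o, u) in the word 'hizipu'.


Scanning each character of 'hizipu':
  Position 1: 'h' -> consonant (running count: 0)
  Position 2: 'i' -> vowel (running count: 1)
  Position 3: 'z' -> consonant (running count: 1)
  Position 4: 'i' -> vowel (running count: 2)
  Position 5: 'p' -> consonant (running count: 2)
  Position 6: 'u' -> vowel (running count: 3)
Total vowels: 3

3


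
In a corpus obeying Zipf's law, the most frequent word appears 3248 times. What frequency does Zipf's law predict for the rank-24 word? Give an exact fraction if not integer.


Zipf's law: freq(rank) = f1 / rank
f1 = 3248, rank = 24
freq = 3248 / 24
GCD(3248, 24) = 8
Simplified: 406/3

406/3


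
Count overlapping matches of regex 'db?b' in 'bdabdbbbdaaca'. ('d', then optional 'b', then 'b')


Pattern: db?b means 'd', then optional 'b', then 'b'.
Scanning 'bdabdbbbdaaca' position-by-position:
  Pos 0: window 'bda' -> no
  Pos 1: window 'dab' -> no
  Pos 2: window 'abd' -> no
  Pos 3: window 'bdb' -> no
  Pos 4: window 'dbb' -> MATCH
  Pos 5: window 'bbb' -> no
  Pos 6: window 'bbd' -> no
  Pos 7: window 'bda' -> no
  Pos 8: window 'daa' -> no
  Pos 9: window 'aac' -> no
  Pos 10: window 'aca' -> no
  Pos 11: window 'ca' -> no
  Pos 12: window 'a' -> no
Total matches: 1

1


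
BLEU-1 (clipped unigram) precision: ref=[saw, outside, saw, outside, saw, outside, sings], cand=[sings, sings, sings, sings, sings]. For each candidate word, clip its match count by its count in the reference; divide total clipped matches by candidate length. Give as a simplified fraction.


Reference word counts: {'outside': 3, 'saw': 3, 'sings': 1}
Checking each candidate word (with clipping):
  'sings' -> in reference (ref count 1, used 1/1) -> match (matches: 1)
  'sings' -> ref count 1 already used up (1/1) -> clipped, no match (matches: 1)
  'sings' -> ref count 1 already used up (1/1) -> clipped, no match (matches: 1)
  'sings' -> ref count 1 already used up (1/1) -> clipped, no match (matches: 1)
  'sings' -> ref count 1 already used up (1/1) -> clipped, no match (matches: 1)
Clipped matches: 1, Candidate length: 5
Precision = 1/5

1/5


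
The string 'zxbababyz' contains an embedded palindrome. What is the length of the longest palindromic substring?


Scanning 'zxbababyz' for palindromic substrings.
Substring at positions 2-6: 'babab'.
Check: reverse('babab') = 'babab' -> palindrome confirmed.
Neighbouring characters ('x' / 'y') break symmetry, so it cannot extend further.
No longer palindromic substring exists; longest length = 5

5


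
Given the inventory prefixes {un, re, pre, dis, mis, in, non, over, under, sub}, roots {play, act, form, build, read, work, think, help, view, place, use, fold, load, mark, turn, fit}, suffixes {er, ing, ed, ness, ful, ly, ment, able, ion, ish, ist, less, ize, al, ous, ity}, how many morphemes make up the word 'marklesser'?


Segmenting 'marklesser' against the inventory:
  'mark' -> root (morpheme 1)
  'less' -> suffix (morpheme 2)
  'er' -> suffix (morpheme 3)
Total morphemes: 3

3


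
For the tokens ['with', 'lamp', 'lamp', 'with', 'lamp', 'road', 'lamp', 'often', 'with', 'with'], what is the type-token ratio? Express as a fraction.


Tokens: 10
Unique types: ('lamp', 'often', 'road', 'with') = 4
TTR = 4/10
Simplify: divide both by 2 -> 2/5
TTR = 2/5

2/5


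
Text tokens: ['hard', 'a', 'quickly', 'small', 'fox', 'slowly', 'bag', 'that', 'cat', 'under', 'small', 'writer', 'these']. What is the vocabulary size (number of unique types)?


Listing all tokens and tracking unique types:
  Token 1: 'hard' -> NEW (unique so far: 1)
  Token 2: 'a' -> NEW (unique so far: 2)
  Token 3: 'quickly' -> NEW (unique so far: 3)
  Token 4: 'small' -> NEW (unique so far: 4)
  Token 5: 'fox' -> NEW (unique so far: 5)
  Token 6: 'slowly' -> NEW (unique so far: 6)
  Token 7: 'bag' -> NEW (unique so far: 7)
  Token 8: 'that' -> NEW (unique so far: 8)
  Token 9: 'cat' -> NEW (unique so far: 9)
  Token 10: 'under' -> NEW (unique so far: 10)
  Token 11: 'small' -> duplicate (unique so far: 10)
  Token 12: 'writer' -> NEW (unique so far: 11)
  Token 13: 'these' -> NEW (unique so far: 12)
Unique types: ('a', 'bag', 'cat', 'fox', 'hard', 'quickly', 'slowly', 'small', 'that', 'these', 'under', 'writer')
Vocabulary size: 12

12


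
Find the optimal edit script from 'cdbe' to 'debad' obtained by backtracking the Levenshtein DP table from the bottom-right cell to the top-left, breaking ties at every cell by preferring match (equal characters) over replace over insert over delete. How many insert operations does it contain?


Edit distance = 4. Backtracking from cell (4, 5) with preference match > replace > insert > delete,
then listing the resulting alignment 'cdbe' -> 'debad' left to right:
  Step 1: replace c->d
  Step 2: replace d->e
  Step 3: keep 'b'
  Step 4: insert 'a' [insertion #1]
  Step 5: replace e->d
Total insertions: 1

1


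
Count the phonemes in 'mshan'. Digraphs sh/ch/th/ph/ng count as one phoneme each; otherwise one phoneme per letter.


Parsing 'mshan' greedily, digraphs first:
  'm' -> consonant phoneme (phonemes so far: 1)
  'sh' -> digraph (1 consonant phoneme) (phonemes so far: 2)
  'a' -> vowel phoneme (phonemes so far: 3)
  'n' -> consonant phoneme (phonemes so far: 4)
Total phonemes: 4

4


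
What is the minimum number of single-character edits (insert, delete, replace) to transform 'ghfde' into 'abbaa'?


Building DP table for s1='ghfde' (len 5) and s2='abbaa' (len 5):
       a  b  b  a  a
    0  1  2  3  4  5
  g 1  1  2  3  4  5
  h 2  2  2  3  4  5
  f 3  3  3  3  4  5
  d 4  4  4  4  4  5
  e 5  5  5  5  5  5
Edit distance = dp[5][5] = 5

5


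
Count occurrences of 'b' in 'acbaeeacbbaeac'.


Scanning 'acbaeeacbbaeac' for 'b':
  Position 2: 'b' -> MATCH (count: 1)
  Position 8: 'b' -> MATCH (count: 2)
  Position 9: 'b' -> MATCH (count: 3)
Total occurrences of 'b': 3

3


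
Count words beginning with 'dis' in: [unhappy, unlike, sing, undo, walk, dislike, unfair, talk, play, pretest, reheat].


Checking each word for prefix 'dis':
  'unhappy' -> no (count: 0)
  'unlike' -> no (count: 0)
  'sing' -> no (count: 0)
  'undo' -> no (count: 0)
  'walk' -> no (count: 0)
  'dislike' -> YES, starts with 'dis' (count: 1)
  'unfair' -> no (count: 1)
  'talk' -> no (count: 1)
  'play' -> no (count: 1)
  'pretest' -> no (count: 1)
  'reheat' -> no (count: 1)
Total with prefix 'dis': 1

1


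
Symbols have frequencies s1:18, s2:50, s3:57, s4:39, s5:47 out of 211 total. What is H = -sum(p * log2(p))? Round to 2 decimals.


Computing entropy H = -sum(p_i * log2(p_i)):
  s1: p = 18/211 = 0.0853, -p*log2(p) = 0.3029
  s2: p = 50/211 = 0.2370, -p*log2(p) = 0.4922
  s3: p = 57/211 = 0.2701, -p*log2(p) = 0.5101
  s4: p = 39/211 = 0.1848, -p*log2(p) = 0.4502
  s5: p = 47/211 = 0.2227, -p*log2(p) = 0.4826
H = sum of terms = 2.2380
Rounded to 2 decimals: 2.24

2.24


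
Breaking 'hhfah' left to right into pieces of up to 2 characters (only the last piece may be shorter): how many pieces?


'hhfah' has 5 characters.
Chunking with max size 2:
  Chunk 1: 'hh' (positions 0-1)
  Chunk 2: 'fa' (positions 2-3)
  Chunk 3: 'h' (positions 4-4)
Total chunks: ceil(5 / 2) = 3

3


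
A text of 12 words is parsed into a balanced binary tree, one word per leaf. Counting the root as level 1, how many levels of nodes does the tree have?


In a balanced binary tree with n leaves the deepest leaf is ceil(log2(n)) edges below the root,
so counting node levels inclusive of root and leaves gives ceil(log2(n)) + 1 levels.
log2(12) = 3.5850
ceil(3.5850) = 4
levels = 4 + 1 = 5

5


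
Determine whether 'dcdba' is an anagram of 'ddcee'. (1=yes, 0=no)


Sort characters of 'dcdba': 'abcdd'
Sort characters of 'ddcee': 'cddee'
Sorted forms differ -> they are NOT anagrams
Result: 0

0


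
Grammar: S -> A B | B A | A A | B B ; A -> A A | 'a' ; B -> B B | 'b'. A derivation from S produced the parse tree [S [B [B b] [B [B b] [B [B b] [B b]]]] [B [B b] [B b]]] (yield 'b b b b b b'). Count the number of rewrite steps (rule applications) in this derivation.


Every bracketed nonterminal node [X ...] in the tree is produced by exactly one rule application.
Reading the tree off as a leftmost derivation:
  Step 1: S  =>  B B   (applied S -> B B)
  Step 2: B B  =>  B B B   (applied B -> B B)
  Step 3: B B B  =>  b B B   (applied B -> b)
  Step 4: b B B  =>  b B B B   (applied B -> B B)
  Step 5: b B B B  =>  b b B B   (applied B -> b)
  Step 6: b b B B  =>  b b B B B   (applied B -> B B)
  Step 7: b b B B B  =>  b b b B B   (applied B -> b)
  Step 8: b b b B B  =>  b b b b B   (applied B -> b)
  Step 9: b b b b B  =>  b b b b B B   (applied B -> B B)
  Step 10: b b b b B B  =>  b b b b b B   (applied B -> b)
  Step 11: b b b b b B  =>  b b b b b b   (applied B -> b)
Final yield: b b b b b b
Total rewrite steps: 11

11


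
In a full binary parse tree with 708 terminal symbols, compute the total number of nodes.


Leaf nodes (terminals): 708
Internal nodes = n - 1 = 708 - 1 = 707
Total = leaves + internal = 708 + 707 = 1415

1415


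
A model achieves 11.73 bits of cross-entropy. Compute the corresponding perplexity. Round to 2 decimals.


Perplexity formula: PP = 2^H
H = 11.73
PP = 2^11.73
Decompose: 2^11.73 = 2^11 * 2^0.73
2^11 = 2048, 2^0.73 ~ 1.6586391
PP ~ 2048 * 1.6586391 = 3396.8928768
Rounded to 2 decimals: 3396.89

3396.89


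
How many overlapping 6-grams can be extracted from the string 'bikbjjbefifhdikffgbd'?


String 'bikbjjbefifhdikffgbd' has length L = 20.
Number of overlapping n-grams = L - n + 1
Substituting: 20 - 6 + 1 = 15

15


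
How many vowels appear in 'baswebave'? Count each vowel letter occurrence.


Scanning each character of 'baswebave':
  Position 1: 'b' -> consonant (running count: 0)
  Position 2: 'a' -> vowel (running count: 1)
  Position 3: 's' -> consonant (running count: 1)
  Position 4: 'w' -> consonant (running count: 1)
  Position 5: 'e' -> vowel (running count: 2)
  Position 6: 'b' -> consonant (running count: 2)
  Position 7: 'a' -> vowel (running count: 3)
  Position 8: 'v' -> consonant (running count: 3)
  Position 9: 'e' -> vowel (running count: 4)
Total vowels: 4

4


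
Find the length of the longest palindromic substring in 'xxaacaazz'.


Scanning 'xxaacaazz' for palindromic substrings.
Substring at positions 2-6: 'aacaa'.
Check: reverse('aacaa') = 'aacaa' -> palindrome confirmed.
Neighbouring characters ('x' / 'z') break symmetry, so it cannot extend further.
No longer palindromic substring exists; longest length = 5

5


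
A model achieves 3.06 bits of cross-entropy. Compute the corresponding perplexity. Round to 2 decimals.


Perplexity formula: PP = 2^H
H = 3.06
PP = 2^3.06
Decompose: 2^3.06 = 2^3 * 2^0.06
2^3 = 8, 2^0.06 ~ 1.0424658
PP ~ 8 * 1.0424658 = 8.3397264
Rounded to 2 decimals: 8.34

8.34


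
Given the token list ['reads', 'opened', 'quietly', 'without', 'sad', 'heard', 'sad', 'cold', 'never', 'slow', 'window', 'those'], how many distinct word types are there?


Listing all tokens and tracking unique types:
  Token 1: 'reads' -> NEW (unique so far: 1)
  Token 2: 'opened' -> NEW (unique so far: 2)
  Token 3: 'quietly' -> NEW (unique so far: 3)
  Token 4: 'without' -> NEW (unique so far: 4)
  Token 5: 'sad' -> NEW (unique so far: 5)
  Token 6: 'heard' -> NEW (unique so far: 6)
  Token 7: 'sad' -> duplicate (unique so far: 6)
  Token 8: 'cold' -> NEW (unique so far: 7)
  Token 9: 'never' -> NEW (unique so far: 8)
  Token 10: 'slow' -> NEW (unique so far: 9)
  Token 11: 'window' -> NEW (unique so far: 10)
  Token 12: 'those' -> NEW (unique so far: 11)
Unique types: ('cold', 'heard', 'never', 'opened', 'quietly', 'reads', 'sad', 'slow', 'those', 'window', 'without')
Vocabulary size: 11

11


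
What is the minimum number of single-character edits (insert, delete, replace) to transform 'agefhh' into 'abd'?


Building DP table for s1='agefhh' (len 6) and s2='abd' (len 3):
       a  b  d
    0  1  2  3
  a 1  0  1  2
  g 2  1  1  2
  e 3  2  2  2
  f 4  3  3  3
  h 5  4  4  4
  h 6  5  5  5
Edit distance = dp[6][3] = 5

5


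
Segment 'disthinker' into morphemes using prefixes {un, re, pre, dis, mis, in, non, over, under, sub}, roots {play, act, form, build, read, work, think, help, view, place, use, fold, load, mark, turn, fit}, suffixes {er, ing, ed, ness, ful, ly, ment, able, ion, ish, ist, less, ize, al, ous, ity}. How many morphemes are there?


Segmenting 'disthinker' against the inventory:
  'dis' -> prefix (morpheme 1)
  'think' -> root (morpheme 2)
  'er' -> suffix (morpheme 3)
Total morphemes: 3

3


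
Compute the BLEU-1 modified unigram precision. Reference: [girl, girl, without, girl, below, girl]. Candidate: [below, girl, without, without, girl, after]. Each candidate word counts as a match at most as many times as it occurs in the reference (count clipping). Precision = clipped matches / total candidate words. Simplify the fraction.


Reference word counts: {'below': 1, 'girl': 4, 'without': 1}
Checking each candidate word (with clipping):
  'below' -> in reference (ref count 1, used 1/1) -> match (matches: 1)
  'girl' -> in reference (ref count 4, used 1/4) -> match (matches: 2)
  'without' -> in reference (ref count 1, used 1/1) -> match (matches: 3)
  'without' -> ref count 1 already used up (1/1) -> clipped, no match (matches: 3)
  'girl' -> in reference (ref count 4, used 2/4) -> match (matches: 4)
  'after' -> not in reference -> no match (matches: 4)
Clipped matches: 4, Candidate length: 6
Precision = 4/6 = 2/3

2/3


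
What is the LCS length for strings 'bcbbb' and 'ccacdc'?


DP table for LCS of 'bcbbb' and 'ccacdc':
       c  c  a  c  d  c
    0  0  0  0  0  0  0
  b 0  0  0  0  0  0  0
  c 0  1  1  1  1  1  1
  b 0  1  1  1  1  1  1
  b 0  1  1  1  1  1  1
  b 0  1  1  1  1  1  1
LCS: 'c'
LCS length = 1

1


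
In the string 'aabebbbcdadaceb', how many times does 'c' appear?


Scanning 'aabebbbcdadaceb' for 'c':
  Position 7: 'c' -> MATCH (count: 1)
  Position 12: 'c' -> MATCH (count: 2)
Total occurrences of 'c': 2

2


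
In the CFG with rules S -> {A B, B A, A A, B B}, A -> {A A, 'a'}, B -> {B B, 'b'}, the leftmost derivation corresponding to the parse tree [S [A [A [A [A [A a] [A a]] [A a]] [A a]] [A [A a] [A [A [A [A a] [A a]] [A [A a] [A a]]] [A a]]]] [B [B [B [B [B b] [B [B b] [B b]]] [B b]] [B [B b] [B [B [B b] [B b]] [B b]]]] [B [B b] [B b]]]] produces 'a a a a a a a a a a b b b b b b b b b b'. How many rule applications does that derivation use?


Every bracketed nonterminal node [X ...] in the tree is produced by exactly one rule application.
Reading the tree off as a leftmost derivation:
  Step 1: S  =>  A B   (applied S -> A B)
  Step 2: A B  =>  A A B   (applied A -> A A)
  Step 3: A A B  =>  A A A B   (applied A -> A A)
  Step 4: A A A B  =>  A A A A B   (applied A -> A A)
  Step 5: A A A A B  =>  A A A A A B   (applied A -> A A)
  Step 6: A A A A A B  =>  a A A A A B   (applied A -> a)
  Step 7: a A A A A B  =>  a a A A A B   (applied A -> a)
  Step 8: a a A A A B  =>  a a a A A B   (applied A -> a)
  Step 9: a a a A A B  =>  a a a a A B   (applied A -> a)
  Step 10: a a a a A B  =>  a a a a A A B   (applied A -> A A)
  Step 11: a a a a A A B  =>  a a a a a A B   (applied A -> a)
  Step 12: a a a a a A B  =>  a a a a a A A B   (applied A -> A A)
  Step 13: a a a a a A A B  =>  a a a a a A A A B   (applied A -> A A)
  Step 14: a a a a a A A A B  =>  a a a a a A A A A B   (applied A -> A A)
  Step 15: a a a a a A A A A B  =>  a a a a a a A A A B   (applied A -> a)
  Step 16: a a a a a a A A A B  =>  a a a a a a a A A B   (applied A -> a)
  Step 17: a a a a a a a A A B  =>  a a a a a a a A A A B   (applied A -> A A)
  Step 18: a a a a a a a A A A B  =>  a a a a a a a a A A B   (applied A -> a)
  Step 19: a a a a a a a a A A B  =>  a a a a a a a a a A B   (applied A -> a)
  Step 20: a a a a a a a a a A B  =>  a a a a a a a a a a B   (applied A -> a)
  Step 21: a a a a a a a a a a B  =>  a a a a a a a a a a B B   (applied B -> B B)
  Step 22: a a a a a a a a a a B B  =>  a a a a a a a a a a B B B   (applied B -> B B)
  Step 23: a a a a a a a a a a B B B  =>  a a a a a a a a a a B B B B   (applied B -> B B)
  Step 24: a a a a a a a a a a B B B B  =>  a a a a a a a a a a B B B B B   (applied B -> B B)
  Step 25: a a a a a a a a a a B B B B B  =>  a a a a a a a a a a b B B B B   (applied B -> b)
  Step 26: a a a a a a a a a a b B B B B  =>  a a a a a a a a a a b B B B B B   (applied B -> B B)
  Step 27: a a a a a a a a a a b B B B B B  =>  a a a a a a a a a a b b B B B B   (applied B -> b)
  Step 28: a a a a a a a a a a b b B B B B  =>  a a a a a a a a a a b b b B B B   (applied B -> b)
  Step 29: a a a a a a a a a a b b b B B B  =>  a a a a a a a a a a b b b b B B   (applied B -> b)
  Step 30: a a a a a a a a a a b b b b B B  =>  a a a a a a a a a a b b b b B B B   (applied B -> B B)
  Step 31: a a a a a a a a a a b b b b B B B  =>  a a a a a a a a a a b b b b b B B   (applied B -> b)
  Step 32: a a a a a a a a a a b b b b b B B  =>  a a a a a a a a a a b b b b b B B B   (applied B -> B B)
  Step 33: a a a a a a a a a a b b b b b B B B  =>  a a a a a a a a a a b b b b b B B B B   (applied B -> B B)
  Step 34: a a a a a a a a a a b b b b b B B B B  =>  a a a a a a a a a a b b b b b b B B B   (applied B -> b)
  Step 35: a a a a a a a a a a b b b b b b B B B  =>  a a a a a a a a a a b b b b b b b B B   (applied B -> b)
  Step 36: a a a a a a a a a a b b b b b b b B B  =>  a a a a a a a a a a b b b b b b b b B   (applied B -> b)
  Step 37: a a a a a a a a a a b b b b b b b b B  =>  a a a a a a a a a a b b b b b b b b B B   (applied B -> B B)
  Step 38: a a a a a a a a a a b b b b b b b b B B  =>  a a a a a a a a a a b b b b b b b b b B   (applied B -> b)
  Step 39: a a a a a a a a a a b b b b b b b b b B  =>  a a a a a a a a a a b b b b b b b b b b   (applied B -> b)
Final yield: a a a a a a a a a a b b b b b b b b b b
Total rewrite steps: 39

39
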